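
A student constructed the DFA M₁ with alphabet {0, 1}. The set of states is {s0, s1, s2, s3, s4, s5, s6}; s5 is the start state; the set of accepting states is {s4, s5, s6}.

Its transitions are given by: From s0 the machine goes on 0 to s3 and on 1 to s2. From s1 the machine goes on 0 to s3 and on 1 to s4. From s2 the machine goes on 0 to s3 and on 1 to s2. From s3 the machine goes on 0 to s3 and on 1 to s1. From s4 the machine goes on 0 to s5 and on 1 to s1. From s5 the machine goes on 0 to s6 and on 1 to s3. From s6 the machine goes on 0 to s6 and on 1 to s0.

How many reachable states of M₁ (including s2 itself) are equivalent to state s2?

Initial partition by acceptance: {s4,s5,s6} | {s0,s1,s2,s3}.
On input 1, block {s0,s1,s2,s3} splits into {s0,s2,s3} and {s1}.
Split {s4,s5,s6} by δ(·,1) → {s5,s6} and {s4}.
Refine {s0,s2,s3} on symbol 1: members go to different blocks, giving {s0,s2} and {s3}.
Split {s5,s6} by δ(·,1) → {s5} and {s6}.
No further refinement is possible. Final partition (6 blocks): {s5} | {s0,s2} | {s1} | {s4} | {s3} | {s6}.
State s2 belongs to the block {s0,s2}, which has 2 states.

2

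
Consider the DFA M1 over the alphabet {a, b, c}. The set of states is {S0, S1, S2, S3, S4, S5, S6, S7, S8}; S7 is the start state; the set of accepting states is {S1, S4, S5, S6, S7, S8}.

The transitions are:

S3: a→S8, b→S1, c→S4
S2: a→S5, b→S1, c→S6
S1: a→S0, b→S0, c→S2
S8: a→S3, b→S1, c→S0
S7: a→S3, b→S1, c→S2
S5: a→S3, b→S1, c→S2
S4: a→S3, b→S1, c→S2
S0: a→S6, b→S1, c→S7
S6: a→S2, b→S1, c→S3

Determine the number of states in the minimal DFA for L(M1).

3

P0 = {S1,S4,S5,S6,S7,S8} | {S0,S2,S3}.
On input b, block {S1,S4,S5,S6,S7,S8} splits into {S4,S5,S6,S7,S8} and {S1}.
No further refinement is possible. Final partition (3 blocks): {S4,S5,S6,S7,S8} | {S0,S2,S3} | {S1}.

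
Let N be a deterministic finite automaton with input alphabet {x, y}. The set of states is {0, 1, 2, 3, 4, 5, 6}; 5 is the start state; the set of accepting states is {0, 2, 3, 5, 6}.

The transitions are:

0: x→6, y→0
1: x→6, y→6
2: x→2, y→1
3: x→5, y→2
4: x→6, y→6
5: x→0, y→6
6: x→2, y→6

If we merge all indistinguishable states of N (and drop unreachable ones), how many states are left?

States {3,4} cannot be reached from the start state, so discard them.
Start with accepting vs non-accepting: {0,2,5,6} | {1}.
Refine {0,2,5,6} on symbol y: members go to different blocks, giving {0,5,6} and {2}.
Refine {0,5,6} on symbol x: members go to different blocks, giving {0,5} and {6}.
Refine {0,5} on symbol x: members go to different blocks, giving {0} and {5}.
No further refinement is possible. Final partition (5 blocks): {0} | {1} | {2} | {6} | {5}.

5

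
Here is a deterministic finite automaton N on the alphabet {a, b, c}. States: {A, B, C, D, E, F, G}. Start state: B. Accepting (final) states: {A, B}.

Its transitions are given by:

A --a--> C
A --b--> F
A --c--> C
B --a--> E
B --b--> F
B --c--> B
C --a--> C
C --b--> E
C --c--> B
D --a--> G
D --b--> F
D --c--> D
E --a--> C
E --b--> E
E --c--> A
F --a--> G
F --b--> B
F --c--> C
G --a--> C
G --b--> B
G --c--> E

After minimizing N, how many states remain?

States {D} cannot be reached from the start state, so discard them.
P0 = {A,B} | {C,E,F,G}.
On input c, block {A,B} splits into {A} and {B}.
On input b, block {C,E,F,G} splits into {C,E} and {F,G}.
Refine {C,E} on symbol c: members go to different blocks, giving {C} and {E}.
On input a, block {F,G} splits into {F} and {G}.
The partition is now stable with 6 blocks: {A} | {C} | {B} | {F} | {E} | {G}.

6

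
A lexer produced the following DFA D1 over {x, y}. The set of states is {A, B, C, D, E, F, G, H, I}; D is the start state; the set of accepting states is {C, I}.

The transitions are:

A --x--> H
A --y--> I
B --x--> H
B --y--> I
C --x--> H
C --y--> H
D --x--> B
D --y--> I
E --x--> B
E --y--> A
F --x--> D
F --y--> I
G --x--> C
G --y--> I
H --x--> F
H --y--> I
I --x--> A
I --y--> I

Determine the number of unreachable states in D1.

3

No path from D leads to C, E, G; the other 6 states are all reachable.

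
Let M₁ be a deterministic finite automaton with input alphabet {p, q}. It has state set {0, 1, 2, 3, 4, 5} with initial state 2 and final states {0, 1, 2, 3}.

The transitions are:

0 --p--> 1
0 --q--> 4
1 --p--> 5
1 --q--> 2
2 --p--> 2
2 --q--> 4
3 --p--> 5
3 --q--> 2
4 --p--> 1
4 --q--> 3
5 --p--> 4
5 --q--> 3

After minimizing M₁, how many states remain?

4

Reachable states from the start: {1,2,3,4,5}. Unreachable: {0} — drop them.
Initial partition by acceptance: {1,2,3} | {4,5}.
On input p, block {1,2,3} splits into {1,3} and {2}.
On input p, block {4,5} splits into {4} and {5}.
No further refinement is possible. Final partition (4 blocks): {1,3} | {4} | {2} | {5}.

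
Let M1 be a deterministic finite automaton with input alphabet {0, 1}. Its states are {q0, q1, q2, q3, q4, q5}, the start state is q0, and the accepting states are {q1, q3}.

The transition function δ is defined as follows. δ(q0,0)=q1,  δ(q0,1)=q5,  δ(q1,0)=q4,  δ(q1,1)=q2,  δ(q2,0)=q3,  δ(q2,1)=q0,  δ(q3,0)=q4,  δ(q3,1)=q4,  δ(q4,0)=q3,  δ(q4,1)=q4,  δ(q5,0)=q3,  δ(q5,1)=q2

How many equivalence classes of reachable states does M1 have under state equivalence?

Every state is reachable, so we keep all 6.
Initial partition by acceptance: {q1,q3} | {q0,q2,q4,q5}.
Stable partition: {q1,q3} | {q0,q2,q4,q5} — 2 equivalence classes.

2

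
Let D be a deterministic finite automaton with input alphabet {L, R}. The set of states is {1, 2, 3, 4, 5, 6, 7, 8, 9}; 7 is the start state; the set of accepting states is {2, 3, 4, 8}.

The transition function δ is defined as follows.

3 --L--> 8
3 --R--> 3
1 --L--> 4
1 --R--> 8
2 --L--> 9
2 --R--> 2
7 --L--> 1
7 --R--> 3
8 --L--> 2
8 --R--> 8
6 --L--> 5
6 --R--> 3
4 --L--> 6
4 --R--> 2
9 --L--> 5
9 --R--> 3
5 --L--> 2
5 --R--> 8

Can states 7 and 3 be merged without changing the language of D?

Every state is reachable, so we keep all 9.
Initial partition by acceptance: {2,3,4,8} | {1,5,6,7,9}.
Refine {2,3,4,8} on symbol L: members go to different blocks, giving {2,4} and {3,8}.
On input L, block {1,5,6,7,9} splits into {6,7,9} and {1,5}.
Split {3,8} by δ(·,L) → {3} and {8}.
The partition is now stable with 5 blocks: {2,4} | {6,7,9} | {3} | {1,5} | {8}.
7 and 3 end up in different blocks, so they are distinguishable. For instance, the string 'ε' is accepted from only 3.

No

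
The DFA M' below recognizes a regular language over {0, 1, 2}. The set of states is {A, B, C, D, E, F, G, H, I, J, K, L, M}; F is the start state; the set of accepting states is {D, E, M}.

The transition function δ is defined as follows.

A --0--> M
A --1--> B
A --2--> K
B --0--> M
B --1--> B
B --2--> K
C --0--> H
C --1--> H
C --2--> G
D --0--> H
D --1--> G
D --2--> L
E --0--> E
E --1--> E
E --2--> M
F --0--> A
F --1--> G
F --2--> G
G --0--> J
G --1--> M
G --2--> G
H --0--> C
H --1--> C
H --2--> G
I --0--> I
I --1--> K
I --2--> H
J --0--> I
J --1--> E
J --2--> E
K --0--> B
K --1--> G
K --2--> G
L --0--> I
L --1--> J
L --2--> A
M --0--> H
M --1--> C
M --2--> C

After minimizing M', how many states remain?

8

States {D,L} cannot be reached from the start state, so discard them.
P0 = {E,M} | {A,B,C,F,G,H,I,J,K}.
Split {E,M} by δ(·,0) → {E} and {M}.
On input 0, block {A,B,C,F,G,H,I,J,K} splits into {C,F,G,H,I,J,K} and {A,B}.
On input 0, block {C,F,G,H,I,J,K} splits into {C,G,H,I,J} and {F,K}.
Refine {C,G,H,I,J} on symbol 1: members go to different blocks, giving {C,H} and {G} and {I} and {J}.
Stable partition: {E} | {C,H} | {M} | {A,B} | {F,K} | {G} | {I} | {J} — 8 equivalence classes.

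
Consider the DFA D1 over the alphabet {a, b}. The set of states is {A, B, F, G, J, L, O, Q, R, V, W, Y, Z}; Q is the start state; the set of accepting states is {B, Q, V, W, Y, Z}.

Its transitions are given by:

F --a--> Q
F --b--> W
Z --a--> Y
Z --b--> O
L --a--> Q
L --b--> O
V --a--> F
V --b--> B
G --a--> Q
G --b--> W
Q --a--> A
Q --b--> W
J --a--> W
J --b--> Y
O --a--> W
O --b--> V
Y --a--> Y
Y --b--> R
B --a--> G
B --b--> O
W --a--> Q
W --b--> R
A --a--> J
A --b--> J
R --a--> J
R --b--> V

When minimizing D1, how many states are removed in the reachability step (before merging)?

BFS from Q reaches {A, B, F, G, J, O, Q, R, V, W, Y}; the 2 state(s) L, Z are never visited.

2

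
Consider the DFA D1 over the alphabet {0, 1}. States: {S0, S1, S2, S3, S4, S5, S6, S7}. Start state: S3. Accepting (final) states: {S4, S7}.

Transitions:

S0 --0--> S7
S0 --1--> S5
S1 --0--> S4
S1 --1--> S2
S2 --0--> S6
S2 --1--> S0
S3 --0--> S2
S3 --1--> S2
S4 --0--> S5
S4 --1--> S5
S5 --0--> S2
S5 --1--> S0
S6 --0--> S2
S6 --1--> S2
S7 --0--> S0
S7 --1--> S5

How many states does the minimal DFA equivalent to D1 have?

5

States {S1,S4} cannot be reached from the start state, so discard them.
Start with accepting vs non-accepting: {S7} | {S0,S2,S3,S5,S6}.
Refine {S0,S2,S3,S5,S6} on symbol 0: members go to different blocks, giving {S2,S3,S5,S6} and {S0}.
Split {S2,S3,S5,S6} by δ(·,1) → {S2,S5} and {S3,S6}.
Refine {S2,S5} on symbol 0: members go to different blocks, giving {S2} and {S5}.
The partition is now stable with 5 blocks: {S7} | {S2} | {S0} | {S3,S6} | {S5}.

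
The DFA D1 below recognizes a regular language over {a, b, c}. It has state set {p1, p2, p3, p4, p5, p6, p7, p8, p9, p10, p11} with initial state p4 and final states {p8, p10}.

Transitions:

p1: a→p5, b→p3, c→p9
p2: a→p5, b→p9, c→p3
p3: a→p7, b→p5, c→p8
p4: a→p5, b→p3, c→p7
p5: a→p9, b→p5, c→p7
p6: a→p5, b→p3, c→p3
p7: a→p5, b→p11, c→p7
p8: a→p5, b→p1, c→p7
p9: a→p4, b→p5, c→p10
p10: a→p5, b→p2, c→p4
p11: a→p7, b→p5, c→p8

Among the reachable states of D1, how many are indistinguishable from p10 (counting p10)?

First remove the unreachable states {p6}; 10 states remain.
Start with accepting vs non-accepting: {p8,p10} | {p1,p2,p3,p4,p5,p7,p9,p11}.
Split {p1,p2,p3,p4,p5,p7,p9,p11} by δ(·,c) → {p1,p2,p4,p5,p7} and {p3,p9,p11}.
Refine {p1,p2,p4,p5,p7} on symbol a: members go to different blocks, giving {p1,p2,p4,p7} and {p5}.
On input c, block {p1,p2,p4,p7} splits into {p1,p2} and {p4,p7}.
No further refinement is possible. Final partition (5 blocks): {p8,p10} | {p1,p2} | {p3,p9,p11} | {p5} | {p4,p7}.
State p10 belongs to the block {p8,p10}, which has 2 states.

2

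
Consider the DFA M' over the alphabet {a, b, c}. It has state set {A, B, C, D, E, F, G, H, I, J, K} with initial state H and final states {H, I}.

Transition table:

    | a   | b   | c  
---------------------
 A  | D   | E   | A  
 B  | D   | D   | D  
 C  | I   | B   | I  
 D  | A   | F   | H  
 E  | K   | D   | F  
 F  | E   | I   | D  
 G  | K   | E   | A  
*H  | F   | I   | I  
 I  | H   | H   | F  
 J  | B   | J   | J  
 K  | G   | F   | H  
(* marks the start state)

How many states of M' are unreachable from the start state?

3

Starting at H and following transitions, the reachable set is {A, D, E, F, G, H, I, K}. That leaves B, C, J unreachable — 3 in total.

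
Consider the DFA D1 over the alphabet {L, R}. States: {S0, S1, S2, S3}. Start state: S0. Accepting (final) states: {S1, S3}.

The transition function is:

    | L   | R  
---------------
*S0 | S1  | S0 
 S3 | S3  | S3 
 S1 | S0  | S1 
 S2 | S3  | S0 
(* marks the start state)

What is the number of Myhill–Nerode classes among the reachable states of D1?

States {S2,S3} cannot be reached from the start state, so discard them.
Start with accepting vs non-accepting: {S1} | {S0}.
Stable partition: {S1} | {S0} — 2 equivalence classes.

2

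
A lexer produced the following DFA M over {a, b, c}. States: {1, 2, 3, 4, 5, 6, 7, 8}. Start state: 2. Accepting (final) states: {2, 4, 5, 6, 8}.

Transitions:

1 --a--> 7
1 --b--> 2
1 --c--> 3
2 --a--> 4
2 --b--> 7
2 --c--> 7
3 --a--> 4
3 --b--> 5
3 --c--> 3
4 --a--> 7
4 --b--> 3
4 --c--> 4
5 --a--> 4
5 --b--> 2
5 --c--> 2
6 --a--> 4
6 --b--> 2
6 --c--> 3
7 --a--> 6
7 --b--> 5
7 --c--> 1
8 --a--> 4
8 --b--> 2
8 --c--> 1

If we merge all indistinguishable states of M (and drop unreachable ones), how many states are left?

7

Reachable states from the start: {1,2,3,4,5,6,7}. Unreachable: {8} — drop them.
P0 = {2,4,5,6} | {1,3,7}.
Split {2,4,5,6} by δ(·,a) → {2,5,6} and {4}.
Split {2,5,6} by δ(·,b) → {5,6} and {2}.
On input c, block {5,6} splits into {5} and {6}.
Split {1,3,7} by δ(·,a) → {1} and {3} and {7}.
The partition is now stable with 7 blocks: {5} | {1} | {4} | {2} | {6} | {3} | {7}.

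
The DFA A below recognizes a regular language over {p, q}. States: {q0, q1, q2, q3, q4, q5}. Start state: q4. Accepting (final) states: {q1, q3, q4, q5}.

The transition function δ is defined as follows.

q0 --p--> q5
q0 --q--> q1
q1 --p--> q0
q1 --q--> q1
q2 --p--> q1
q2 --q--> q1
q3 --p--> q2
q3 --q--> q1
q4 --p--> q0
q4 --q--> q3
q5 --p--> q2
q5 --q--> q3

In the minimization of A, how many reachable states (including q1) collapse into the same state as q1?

4

Every state is reachable, so we keep all 6.
P0 = {q1,q3,q4,q5} | {q0,q2}.
The partition is now stable with 2 blocks: {q1,q3,q4,q5} | {q0,q2}.
State q1 belongs to the block {q1,q3,q4,q5}, which has 4 states.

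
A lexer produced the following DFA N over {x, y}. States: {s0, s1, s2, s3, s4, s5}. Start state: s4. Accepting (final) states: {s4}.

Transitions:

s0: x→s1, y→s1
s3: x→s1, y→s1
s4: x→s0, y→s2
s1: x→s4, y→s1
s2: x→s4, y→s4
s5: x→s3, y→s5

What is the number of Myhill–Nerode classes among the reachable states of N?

First remove the unreachable states {s3,s5}; 4 states remain.
Start with accepting vs non-accepting: {s4} | {s0,s1,s2}.
Split {s0,s1,s2} by δ(·,x) → {s1,s2} and {s0}.
On input y, block {s1,s2} splits into {s1} and {s2}.
No further refinement is possible. Final partition (4 blocks): {s4} | {s1} | {s0} | {s2}.

4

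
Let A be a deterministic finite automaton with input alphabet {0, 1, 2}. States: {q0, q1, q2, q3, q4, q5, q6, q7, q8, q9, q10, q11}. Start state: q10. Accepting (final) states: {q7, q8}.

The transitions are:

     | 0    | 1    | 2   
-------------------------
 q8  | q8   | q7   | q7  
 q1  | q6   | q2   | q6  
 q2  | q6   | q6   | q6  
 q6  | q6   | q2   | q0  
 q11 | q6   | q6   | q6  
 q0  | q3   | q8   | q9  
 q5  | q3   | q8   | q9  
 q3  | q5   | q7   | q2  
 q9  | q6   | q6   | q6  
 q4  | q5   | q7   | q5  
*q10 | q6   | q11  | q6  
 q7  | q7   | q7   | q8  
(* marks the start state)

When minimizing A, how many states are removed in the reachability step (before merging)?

BFS from q10 reaches {q0, q2, q3, q5, q6, q7, q8, q9, q10, q11}; the 2 state(s) q1, q4 are never visited.

2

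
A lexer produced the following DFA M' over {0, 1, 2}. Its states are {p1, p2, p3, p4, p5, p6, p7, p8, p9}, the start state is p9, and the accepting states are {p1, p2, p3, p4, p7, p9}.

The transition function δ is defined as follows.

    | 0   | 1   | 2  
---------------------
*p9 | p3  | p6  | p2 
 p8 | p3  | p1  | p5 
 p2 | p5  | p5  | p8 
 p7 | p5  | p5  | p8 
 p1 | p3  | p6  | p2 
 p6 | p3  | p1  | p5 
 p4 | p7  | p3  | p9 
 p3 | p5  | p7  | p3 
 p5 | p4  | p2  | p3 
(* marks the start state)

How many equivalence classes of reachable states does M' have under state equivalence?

6

All states are reachable from the start state.
Start with accepting vs non-accepting: {p1,p2,p3,p4,p7,p9} | {p5,p6,p8}.
Split {p1,p2,p3,p4,p7,p9} by δ(·,0) → {p1,p4,p9} and {p2,p3,p7}.
Refine {p1,p4,p9} on symbol 1: members go to different blocks, giving {p1,p9} and {p4}.
Refine {p5,p6,p8} on symbol 0: members go to different blocks, giving {p6,p8} and {p5}.
On input 1, block {p2,p3,p7} splits into {p2,p7} and {p3}.
No further refinement is possible. Final partition (6 blocks): {p1,p9} | {p6,p8} | {p2,p7} | {p4} | {p5} | {p3}.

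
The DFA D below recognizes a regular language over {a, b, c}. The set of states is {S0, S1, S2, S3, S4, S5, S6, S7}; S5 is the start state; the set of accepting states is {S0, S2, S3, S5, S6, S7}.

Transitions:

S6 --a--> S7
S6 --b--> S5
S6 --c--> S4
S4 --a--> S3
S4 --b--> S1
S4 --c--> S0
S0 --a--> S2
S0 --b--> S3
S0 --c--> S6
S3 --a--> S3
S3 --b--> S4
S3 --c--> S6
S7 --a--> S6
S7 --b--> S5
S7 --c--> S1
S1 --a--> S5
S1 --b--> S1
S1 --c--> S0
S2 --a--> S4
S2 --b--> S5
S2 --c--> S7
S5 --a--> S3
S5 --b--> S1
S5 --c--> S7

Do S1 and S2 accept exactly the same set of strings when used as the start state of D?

Start with accepting vs non-accepting: {S0,S2,S3,S5,S6,S7} | {S1,S4}.
Split {S0,S2,S3,S5,S6,S7} by δ(·,a) → {S0,S3,S5,S6,S7} and {S2}.
On input a, block {S0,S3,S5,S6,S7} splits into {S3,S5,S6,S7} and {S0}.
Refine {S3,S5,S6,S7} on symbol b: members go to different blocks, giving {S3,S5} and {S6,S7}.
Stable partition: {S3,S5} | {S1,S4} | {S2} | {S0} | {S6,S7} — 5 equivalence classes.
S1 and S2 end up in different blocks, so they are distinguishable. For instance, the string 'ε' is accepted from only S2.

No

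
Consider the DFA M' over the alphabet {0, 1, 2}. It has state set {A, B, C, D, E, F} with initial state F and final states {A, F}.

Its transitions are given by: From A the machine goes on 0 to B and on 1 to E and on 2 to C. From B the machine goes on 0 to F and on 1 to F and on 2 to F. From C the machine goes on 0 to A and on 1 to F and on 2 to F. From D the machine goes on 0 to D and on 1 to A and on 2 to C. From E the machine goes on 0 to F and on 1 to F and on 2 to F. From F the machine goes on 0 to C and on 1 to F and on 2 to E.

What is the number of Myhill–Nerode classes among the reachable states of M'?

Reachable states from the start: {A,B,C,E,F}. Unreachable: {D} — drop them.
P0 = {A,F} | {B,C,E}.
On input 1, block {A,F} splits into {A} and {F}.
Refine {B,C,E} on symbol 0: members go to different blocks, giving {B,E} and {C}.
Stable partition: {A} | {B,E} | {F} | {C} — 4 equivalence classes.

4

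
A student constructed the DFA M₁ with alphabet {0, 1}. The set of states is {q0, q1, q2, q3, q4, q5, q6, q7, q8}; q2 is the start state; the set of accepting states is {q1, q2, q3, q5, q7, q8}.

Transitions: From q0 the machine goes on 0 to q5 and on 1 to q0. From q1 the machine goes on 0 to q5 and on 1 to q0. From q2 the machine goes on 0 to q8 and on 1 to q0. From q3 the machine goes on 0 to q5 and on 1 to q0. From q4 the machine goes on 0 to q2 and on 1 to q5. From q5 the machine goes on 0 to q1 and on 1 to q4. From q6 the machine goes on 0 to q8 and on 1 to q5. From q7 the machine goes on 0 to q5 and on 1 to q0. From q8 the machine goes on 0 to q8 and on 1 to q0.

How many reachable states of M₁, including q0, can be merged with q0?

Reachable states from the start: {q0,q1,q2,q4,q5,q8}. Unreachable: {q3,q6,q7} — drop them.
P0 = {q1,q2,q5,q8} | {q0,q4}.
Refine {q0,q4} on symbol 1: members go to different blocks, giving {q0} and {q4}.
Split {q1,q2,q5,q8} by δ(·,1) → {q1,q2,q8} and {q5}.
Refine {q1,q2,q8} on symbol 0: members go to different blocks, giving {q2,q8} and {q1}.
The partition is now stable with 5 blocks: {q2,q8} | {q0} | {q4} | {q5} | {q1}.
State q0 belongs to the block {q0}, which has 1 states.

1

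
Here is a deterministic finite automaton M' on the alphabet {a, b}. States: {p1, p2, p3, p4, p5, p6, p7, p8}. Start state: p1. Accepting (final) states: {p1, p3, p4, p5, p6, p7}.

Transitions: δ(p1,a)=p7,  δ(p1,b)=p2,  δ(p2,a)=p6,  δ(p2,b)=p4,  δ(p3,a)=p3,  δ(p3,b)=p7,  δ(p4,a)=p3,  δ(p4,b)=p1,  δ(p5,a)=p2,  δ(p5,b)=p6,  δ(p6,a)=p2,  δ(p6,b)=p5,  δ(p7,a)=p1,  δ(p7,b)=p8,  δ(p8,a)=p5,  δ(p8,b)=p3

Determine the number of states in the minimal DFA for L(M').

Every state is reachable, so we keep all 8.
Start with accepting vs non-accepting: {p1,p3,p4,p5,p6,p7} | {p2,p8}.
Split {p1,p3,p4,p5,p6,p7} by δ(·,a) → {p1,p3,p4,p7} and {p5,p6}.
On input b, block {p1,p3,p4,p7} splits into {p1,p7} and {p3,p4}.
The partition is now stable with 4 blocks: {p1,p7} | {p2,p8} | {p5,p6} | {p3,p4}.

4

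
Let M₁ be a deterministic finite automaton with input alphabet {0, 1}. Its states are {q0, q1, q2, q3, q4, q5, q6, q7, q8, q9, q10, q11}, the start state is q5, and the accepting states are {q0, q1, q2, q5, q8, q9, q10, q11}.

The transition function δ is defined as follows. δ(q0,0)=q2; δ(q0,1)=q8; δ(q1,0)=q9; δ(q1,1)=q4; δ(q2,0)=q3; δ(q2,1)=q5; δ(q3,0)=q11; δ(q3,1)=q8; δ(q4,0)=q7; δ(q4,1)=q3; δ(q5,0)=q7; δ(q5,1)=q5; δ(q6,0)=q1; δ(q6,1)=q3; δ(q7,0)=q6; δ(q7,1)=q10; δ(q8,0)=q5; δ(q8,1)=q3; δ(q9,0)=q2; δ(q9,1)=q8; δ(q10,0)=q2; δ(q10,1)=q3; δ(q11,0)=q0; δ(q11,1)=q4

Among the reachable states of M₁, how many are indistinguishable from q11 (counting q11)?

2

All states are reachable from the start state.
P0 = {q0,q1,q2,q5,q8,q9,q10,q11} | {q3,q4,q6,q7}.
On input 0, block {q0,q1,q2,q5,q8,q9,q10,q11} splits into {q0,q1,q8,q9,q10,q11} and {q2,q5}.
On input 0, block {q0,q1,q8,q9,q10,q11} splits into {q0,q8,q9,q10} and {q1,q11}.
Split {q0,q8,q9,q10} by δ(·,1) → {q0,q9} and {q8,q10}.
Refine {q3,q4,q6,q7} on symbol 0: members go to different blocks, giving {q3,q6} and {q4,q7}.
On input 1, block {q3,q6} splits into {q3} and {q6}.
Split {q2,q5} by δ(·,0) → {q2} and {q5}.
Refine {q8,q10} on symbol 0: members go to different blocks, giving {q8} and {q10}.
Split {q4,q7} by δ(·,0) → {q4} and {q7}.
Stable partition: {q0,q9} | {q3} | {q2} | {q1,q11} | {q8} | {q4} | {q6} | {q5} | {q10} | {q7} — 10 equivalence classes.
The equivalence class containing q11 is {q1,q11}, of size 2.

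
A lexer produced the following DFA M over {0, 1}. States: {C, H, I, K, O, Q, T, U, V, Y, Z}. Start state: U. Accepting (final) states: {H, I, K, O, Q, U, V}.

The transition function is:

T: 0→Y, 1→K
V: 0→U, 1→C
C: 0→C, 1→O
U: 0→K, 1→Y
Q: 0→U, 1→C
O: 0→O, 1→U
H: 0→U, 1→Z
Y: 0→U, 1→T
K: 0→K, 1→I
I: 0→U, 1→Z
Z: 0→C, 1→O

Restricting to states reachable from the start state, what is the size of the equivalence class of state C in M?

Reachable states from the start: {C,I,K,O,T,U,Y,Z}. Unreachable: {H,Q,V} — drop them.
Initial partition by acceptance: {I,K,O,U} | {C,T,Y,Z}.
On input 1, block {I,K,O,U} splits into {I,U} and {K,O}.
On input 0, block {I,U} splits into {I} and {U}.
Refine {C,T,Y,Z} on symbol 0: members go to different blocks, giving {C,T,Z} and {Y}.
Refine {C,T,Z} on symbol 0: members go to different blocks, giving {C,Z} and {T}.
Split {K,O} by δ(·,1) → {O} and {K}.
No further refinement is possible. Final partition (7 blocks): {I} | {C,Z} | {O} | {U} | {Y} | {T} | {K}.
The equivalence class containing C is {C,Z}, of size 2.

2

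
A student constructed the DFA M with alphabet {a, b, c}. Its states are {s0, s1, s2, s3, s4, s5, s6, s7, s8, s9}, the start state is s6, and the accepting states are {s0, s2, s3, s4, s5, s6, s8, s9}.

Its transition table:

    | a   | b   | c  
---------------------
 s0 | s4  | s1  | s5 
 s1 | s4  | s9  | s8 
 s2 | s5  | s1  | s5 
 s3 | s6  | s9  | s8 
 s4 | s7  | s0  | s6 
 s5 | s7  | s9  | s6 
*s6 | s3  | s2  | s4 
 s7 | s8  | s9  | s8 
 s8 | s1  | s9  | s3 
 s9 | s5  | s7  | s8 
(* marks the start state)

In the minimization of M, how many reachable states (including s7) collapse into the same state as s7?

2

All states are reachable from the start state.
Initial partition by acceptance: {s0,s2,s3,s4,s5,s6,s8,s9} | {s1,s7}.
On input a, block {s0,s2,s3,s4,s5,s6,s8,s9} splits into {s0,s2,s3,s6,s9} and {s4,s5,s8}.
Split {s0,s2,s3,s6,s9} by δ(·,a) → {s0,s2,s9} and {s3,s6}.
The partition is now stable with 4 blocks: {s0,s2,s9} | {s1,s7} | {s4,s5,s8} | {s3,s6}.
State s7 belongs to the block {s1,s7}, which has 2 states.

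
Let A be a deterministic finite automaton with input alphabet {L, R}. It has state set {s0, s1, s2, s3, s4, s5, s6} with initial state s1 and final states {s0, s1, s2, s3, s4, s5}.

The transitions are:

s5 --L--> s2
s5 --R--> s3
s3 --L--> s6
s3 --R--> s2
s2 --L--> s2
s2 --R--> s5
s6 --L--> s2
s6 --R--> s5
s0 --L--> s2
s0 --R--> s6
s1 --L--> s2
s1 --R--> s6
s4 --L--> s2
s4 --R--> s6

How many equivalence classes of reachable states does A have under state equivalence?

First remove the unreachable states {s0,s4}; 5 states remain.
Initial partition by acceptance: {s1,s2,s3,s5} | {s6}.
Split {s1,s2,s3,s5} by δ(·,L) → {s1,s2,s5} and {s3}.
On input R, block {s1,s2,s5} splits into {s1} and {s2} and {s5}.
Stable partition: {s1} | {s6} | {s3} | {s2} | {s5} — 5 equivalence classes.

5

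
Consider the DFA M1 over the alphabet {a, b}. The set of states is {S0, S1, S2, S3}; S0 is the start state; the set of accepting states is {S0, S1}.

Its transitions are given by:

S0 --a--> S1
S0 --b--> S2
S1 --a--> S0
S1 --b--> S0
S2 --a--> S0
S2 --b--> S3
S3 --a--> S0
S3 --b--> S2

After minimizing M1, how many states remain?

All states are reachable from the start state.
P0 = {S0,S1} | {S2,S3}.
Split {S0,S1} by δ(·,b) → {S0} and {S1}.
Stable partition: {S0} | {S2,S3} | {S1} — 3 equivalence classes.

3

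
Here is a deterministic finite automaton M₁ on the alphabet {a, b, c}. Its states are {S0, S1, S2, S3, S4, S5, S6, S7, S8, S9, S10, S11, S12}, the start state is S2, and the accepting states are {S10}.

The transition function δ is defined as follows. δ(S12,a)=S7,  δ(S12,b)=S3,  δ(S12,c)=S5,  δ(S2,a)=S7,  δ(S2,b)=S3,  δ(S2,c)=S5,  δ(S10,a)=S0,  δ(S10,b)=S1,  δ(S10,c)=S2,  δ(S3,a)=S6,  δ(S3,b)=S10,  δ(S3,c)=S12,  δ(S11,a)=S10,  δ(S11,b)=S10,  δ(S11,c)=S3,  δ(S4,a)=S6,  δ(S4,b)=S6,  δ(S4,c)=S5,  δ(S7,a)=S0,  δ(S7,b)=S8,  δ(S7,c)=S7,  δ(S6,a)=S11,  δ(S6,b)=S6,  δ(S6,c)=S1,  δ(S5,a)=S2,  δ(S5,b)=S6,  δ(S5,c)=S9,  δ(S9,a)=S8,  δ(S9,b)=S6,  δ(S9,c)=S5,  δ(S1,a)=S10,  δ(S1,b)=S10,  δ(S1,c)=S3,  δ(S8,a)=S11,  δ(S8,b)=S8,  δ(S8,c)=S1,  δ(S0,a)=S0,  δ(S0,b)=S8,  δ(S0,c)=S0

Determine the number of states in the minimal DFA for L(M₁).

First remove the unreachable states {S4}; 12 states remain.
Start with accepting vs non-accepting: {S10} | {S0,S1,S2,S3,S5,S6,S7,S8,S9,S11,S12}.
Refine {S0,S1,S2,S3,S5,S6,S7,S8,S9,S11,S12} on symbol a: members go to different blocks, giving {S0,S2,S3,S5,S6,S7,S8,S9,S12} and {S1,S11}.
On input a, block {S0,S2,S3,S5,S6,S7,S8,S9,S12} splits into {S0,S2,S3,S5,S7,S9,S12} and {S6,S8}.
Split {S0,S2,S3,S5,S7,S9,S12} by δ(·,a) → {S0,S2,S5,S7,S12} and {S3,S9}.
On input b, block {S0,S2,S5,S7,S12} splits into {S0,S5,S7} and {S2,S12}.
Refine {S0,S5,S7} on symbol a: members go to different blocks, giving {S0,S7} and {S5}.
On input b, block {S3,S9} splits into {S3} and {S9}.
Stable partition: {S10} | {S0,S7} | {S1,S11} | {S6,S8} | {S3} | {S2,S12} | {S5} | {S9} — 8 equivalence classes.

8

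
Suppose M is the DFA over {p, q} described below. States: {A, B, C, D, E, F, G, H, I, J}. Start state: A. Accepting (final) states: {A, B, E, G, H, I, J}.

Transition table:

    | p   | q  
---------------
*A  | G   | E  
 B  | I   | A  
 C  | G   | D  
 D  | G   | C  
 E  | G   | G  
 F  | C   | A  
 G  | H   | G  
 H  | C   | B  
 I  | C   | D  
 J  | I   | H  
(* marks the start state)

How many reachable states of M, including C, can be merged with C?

States {F,J} cannot be reached from the start state, so discard them.
P0 = {A,B,E,G,H,I} | {C,D}.
On input p, block {A,B,E,G,H,I} splits into {A,B,E,G} and {H,I}.
Split {A,B,E,G} by δ(·,p) → {A,E} and {B,G}.
Refine {A,E} on symbol q: members go to different blocks, giving {A} and {E}.
Refine {H,I} on symbol q: members go to different blocks, giving {H} and {I}.
Refine {B,G} on symbol p: members go to different blocks, giving {B} and {G}.
Stable partition: {A} | {C,D} | {H} | {B} | {E} | {I} | {G} — 7 equivalence classes.
The equivalence class containing C is {C,D}, of size 2.

2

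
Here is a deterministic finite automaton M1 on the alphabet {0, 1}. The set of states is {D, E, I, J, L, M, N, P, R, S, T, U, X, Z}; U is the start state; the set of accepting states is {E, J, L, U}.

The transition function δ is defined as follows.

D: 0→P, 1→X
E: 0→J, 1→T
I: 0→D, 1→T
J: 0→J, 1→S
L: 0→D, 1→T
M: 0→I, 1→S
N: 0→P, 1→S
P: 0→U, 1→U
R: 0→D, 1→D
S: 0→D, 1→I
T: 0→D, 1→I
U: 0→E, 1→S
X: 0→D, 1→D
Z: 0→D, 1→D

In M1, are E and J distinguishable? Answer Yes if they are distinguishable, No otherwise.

States {L,M,N,R,Z} cannot be reached from the start state, so discard them.
Initial partition by acceptance: {E,J,U} | {D,I,P,S,T,X}.
On input 0, block {D,I,P,S,T,X} splits into {D,I,S,T,X} and {P}.
Refine {D,I,S,T,X} on symbol 0: members go to different blocks, giving {I,S,T,X} and {D}.
Split {I,S,T,X} by δ(·,1) → {I,S,T} and {X}.
Stable partition: {E,J,U} | {I,S,T} | {P} | {D} | {X} — 5 equivalence classes.
E and J lie in the same block of the stable partition, so they are equivalent — no string distinguishes them.

No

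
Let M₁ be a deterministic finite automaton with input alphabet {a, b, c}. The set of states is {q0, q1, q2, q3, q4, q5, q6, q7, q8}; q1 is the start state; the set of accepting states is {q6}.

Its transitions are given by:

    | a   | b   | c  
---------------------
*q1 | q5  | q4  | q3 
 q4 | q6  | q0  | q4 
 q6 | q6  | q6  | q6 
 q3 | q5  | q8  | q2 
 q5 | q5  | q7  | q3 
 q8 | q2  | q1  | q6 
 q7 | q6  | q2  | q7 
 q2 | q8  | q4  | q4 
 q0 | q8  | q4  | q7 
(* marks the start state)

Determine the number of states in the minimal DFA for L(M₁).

6

Every state is reachable, so we keep all 9.
Start with accepting vs non-accepting: {q6} | {q0,q1,q2,q3,q4,q5,q7,q8}.
Refine {q0,q1,q2,q3,q4,q5,q7,q8} on symbol a: members go to different blocks, giving {q0,q1,q2,q3,q5,q8} and {q4,q7}.
Refine {q0,q1,q2,q3,q5,q8} on symbol b: members go to different blocks, giving {q0,q1,q2,q5} and {q3,q8}.
Split {q0,q1,q2,q5} by δ(·,a) → {q0,q2} and {q1,q5}.
Split {q3,q8} by δ(·,a) → {q3} and {q8}.
The partition is now stable with 6 blocks: {q6} | {q0,q2} | {q4,q7} | {q3} | {q1,q5} | {q8}.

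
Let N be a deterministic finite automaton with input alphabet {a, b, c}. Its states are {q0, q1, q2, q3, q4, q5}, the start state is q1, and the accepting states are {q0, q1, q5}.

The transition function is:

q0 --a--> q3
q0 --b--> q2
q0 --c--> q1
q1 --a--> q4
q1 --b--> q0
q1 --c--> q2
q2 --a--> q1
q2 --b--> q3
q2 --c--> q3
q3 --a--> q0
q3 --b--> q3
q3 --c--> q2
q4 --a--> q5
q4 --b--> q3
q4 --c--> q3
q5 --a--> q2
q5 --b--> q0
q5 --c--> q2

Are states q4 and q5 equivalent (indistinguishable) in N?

Start with accepting vs non-accepting: {q0,q1,q5} | {q2,q3,q4}.
On input b, block {q0,q1,q5} splits into {q1,q5} and {q0}.
Split {q2,q3,q4} by δ(·,a) → {q2,q4} and {q3}.
No further refinement is possible. Final partition (4 blocks): {q1,q5} | {q2,q4} | {q0} | {q3}.
q4 and q5 end up in different blocks, so they are distinguishable. For instance, the string 'ε' is accepted from only q5.

No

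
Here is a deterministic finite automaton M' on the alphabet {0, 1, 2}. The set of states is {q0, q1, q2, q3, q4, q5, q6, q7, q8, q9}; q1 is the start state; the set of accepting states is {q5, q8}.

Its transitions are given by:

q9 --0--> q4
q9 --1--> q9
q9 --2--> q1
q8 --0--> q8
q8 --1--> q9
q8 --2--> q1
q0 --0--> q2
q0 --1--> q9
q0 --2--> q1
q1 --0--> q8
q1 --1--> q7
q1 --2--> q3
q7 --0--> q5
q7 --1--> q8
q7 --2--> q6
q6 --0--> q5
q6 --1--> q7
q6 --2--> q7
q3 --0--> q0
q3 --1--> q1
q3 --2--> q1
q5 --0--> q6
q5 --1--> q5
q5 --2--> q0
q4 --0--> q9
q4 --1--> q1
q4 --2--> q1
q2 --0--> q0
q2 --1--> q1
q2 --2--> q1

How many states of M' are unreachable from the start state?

Every one of the 10 states is reachable from q1.

0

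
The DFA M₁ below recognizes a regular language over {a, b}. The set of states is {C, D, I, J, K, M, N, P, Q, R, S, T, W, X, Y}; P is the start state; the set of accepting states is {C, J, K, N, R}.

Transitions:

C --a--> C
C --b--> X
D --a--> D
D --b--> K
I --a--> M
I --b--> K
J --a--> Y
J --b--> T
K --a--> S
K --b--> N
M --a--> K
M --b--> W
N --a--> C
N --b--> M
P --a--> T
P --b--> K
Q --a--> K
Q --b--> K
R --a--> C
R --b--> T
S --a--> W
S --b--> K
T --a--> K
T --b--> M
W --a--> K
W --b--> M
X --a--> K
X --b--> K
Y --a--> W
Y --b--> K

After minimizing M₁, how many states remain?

States {D,I,J,Q,R,Y} cannot be reached from the start state, so discard them.
Start with accepting vs non-accepting: {C,K,N} | {M,P,S,T,W,X}.
On input a, block {C,K,N} splits into {C,N} and {K}.
On input a, block {M,P,S,T,W,X} splits into {M,T,W,X} and {P,S}.
Refine {M,T,W,X} on symbol b: members go to different blocks, giving {M,T,W} and {X}.
On input b, block {C,N} splits into {N} and {C}.
No further refinement is possible. Final partition (6 blocks): {N} | {M,T,W} | {K} | {P,S} | {X} | {C}.

6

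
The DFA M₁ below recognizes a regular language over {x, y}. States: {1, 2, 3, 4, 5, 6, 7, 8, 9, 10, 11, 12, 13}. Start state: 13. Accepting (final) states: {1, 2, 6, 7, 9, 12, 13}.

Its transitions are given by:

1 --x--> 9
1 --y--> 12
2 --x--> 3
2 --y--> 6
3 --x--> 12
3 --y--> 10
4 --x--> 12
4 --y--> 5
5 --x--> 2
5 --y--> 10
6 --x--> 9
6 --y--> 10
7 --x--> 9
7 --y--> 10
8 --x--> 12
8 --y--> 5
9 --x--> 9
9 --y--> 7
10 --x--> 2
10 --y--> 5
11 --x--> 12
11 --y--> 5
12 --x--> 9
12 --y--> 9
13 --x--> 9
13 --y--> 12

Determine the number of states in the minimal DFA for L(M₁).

Reachable states from the start: {2,3,5,6,7,9,10,12,13}. Unreachable: {1,4,8,11} — drop them.
Start with accepting vs non-accepting: {2,6,7,9,12,13} | {3,5,10}.
Split {2,6,7,9,12,13} by δ(·,x) → {6,7,9,12,13} and {2}.
On input y, block {6,7,9,12,13} splits into {9,12,13} and {6,7}.
On input y, block {9,12,13} splits into {12,13} and {9}.
Split {12,13} by δ(·,y) → {12} and {13}.
Split {3,5,10} by δ(·,x) → {5,10} and {3}.
The partition is now stable with 7 blocks: {12} | {5,10} | {2} | {6,7} | {9} | {13} | {3}.

7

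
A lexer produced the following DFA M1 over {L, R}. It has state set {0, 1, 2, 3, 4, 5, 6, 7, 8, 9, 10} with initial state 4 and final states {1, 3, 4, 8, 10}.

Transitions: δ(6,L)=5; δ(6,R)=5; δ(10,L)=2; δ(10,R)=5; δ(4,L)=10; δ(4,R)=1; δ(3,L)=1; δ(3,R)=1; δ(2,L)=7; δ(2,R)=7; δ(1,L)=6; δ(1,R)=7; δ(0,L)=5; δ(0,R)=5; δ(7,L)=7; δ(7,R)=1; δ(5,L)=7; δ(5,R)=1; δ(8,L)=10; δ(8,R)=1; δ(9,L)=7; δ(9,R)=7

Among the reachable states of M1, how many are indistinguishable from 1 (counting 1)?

2

Reachable states from the start: {1,2,4,5,6,7,10}. Unreachable: {0,3,8,9} — drop them.
Initial partition by acceptance: {1,4,10} | {2,5,6,7}.
Refine {1,4,10} on symbol L: members go to different blocks, giving {1,10} and {4}.
On input R, block {2,5,6,7} splits into {2,6} and {5,7}.
Stable partition: {1,10} | {2,6} | {4} | {5,7} — 4 equivalence classes.
State 1 belongs to the block {1,10}, which has 2 states.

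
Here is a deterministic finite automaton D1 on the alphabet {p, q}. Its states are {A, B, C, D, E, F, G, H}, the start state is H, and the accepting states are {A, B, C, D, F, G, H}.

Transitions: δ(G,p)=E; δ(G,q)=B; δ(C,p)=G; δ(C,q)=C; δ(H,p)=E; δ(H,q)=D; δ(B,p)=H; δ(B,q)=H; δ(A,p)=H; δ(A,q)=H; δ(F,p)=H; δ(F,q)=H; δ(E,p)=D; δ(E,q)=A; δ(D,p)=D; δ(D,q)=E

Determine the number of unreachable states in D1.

BFS from H reaches {A, D, E, H}; the 4 state(s) B, C, F, G are never visited.

4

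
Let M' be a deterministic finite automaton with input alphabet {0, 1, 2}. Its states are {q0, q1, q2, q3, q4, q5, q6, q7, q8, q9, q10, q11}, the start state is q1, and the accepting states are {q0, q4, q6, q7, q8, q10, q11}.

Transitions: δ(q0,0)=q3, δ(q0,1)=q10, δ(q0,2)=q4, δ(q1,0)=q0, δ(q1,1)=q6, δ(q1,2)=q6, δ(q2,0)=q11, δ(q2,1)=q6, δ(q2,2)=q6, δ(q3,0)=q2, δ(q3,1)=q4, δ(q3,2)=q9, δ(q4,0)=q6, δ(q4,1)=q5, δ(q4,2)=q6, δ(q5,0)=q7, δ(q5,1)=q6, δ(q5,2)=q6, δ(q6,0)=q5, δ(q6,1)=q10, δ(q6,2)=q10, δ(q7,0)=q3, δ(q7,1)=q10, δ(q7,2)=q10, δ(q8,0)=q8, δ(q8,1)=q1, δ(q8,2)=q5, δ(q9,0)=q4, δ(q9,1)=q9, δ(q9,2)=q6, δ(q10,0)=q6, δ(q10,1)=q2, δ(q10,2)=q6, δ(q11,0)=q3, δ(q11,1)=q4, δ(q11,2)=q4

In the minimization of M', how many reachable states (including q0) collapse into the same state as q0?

States {q8} cannot be reached from the start state, so discard them.
Initial partition by acceptance: {q0,q4,q6,q7,q10,q11} | {q1,q2,q3,q5,q9}.
Refine {q0,q4,q6,q7,q10,q11} on symbol 0: members go to different blocks, giving {q0,q6,q7,q11} and {q4,q10}.
Refine {q1,q2,q3,q5,q9} on symbol 0: members go to different blocks, giving {q1,q2,q5} and {q3} and {q9}.
Split {q0,q6,q7,q11} by δ(·,0) → {q0,q7,q11} and {q6}.
Stable partition: {q0,q7,q11} | {q1,q2,q5} | {q4,q10} | {q3} | {q9} | {q6} — 6 equivalence classes.
State q0 belongs to the block {q0,q7,q11}, which has 3 states.

3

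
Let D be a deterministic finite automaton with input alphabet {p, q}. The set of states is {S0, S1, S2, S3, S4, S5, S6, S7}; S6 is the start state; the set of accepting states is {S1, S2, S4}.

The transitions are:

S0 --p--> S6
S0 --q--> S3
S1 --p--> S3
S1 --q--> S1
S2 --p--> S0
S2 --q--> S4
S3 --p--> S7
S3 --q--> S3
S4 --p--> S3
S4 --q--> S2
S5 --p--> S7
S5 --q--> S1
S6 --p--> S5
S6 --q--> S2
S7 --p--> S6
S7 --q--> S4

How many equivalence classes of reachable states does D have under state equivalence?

All states are reachable from the start state.
Start with accepting vs non-accepting: {S1,S2,S4} | {S0,S3,S5,S6,S7}.
Refine {S0,S3,S5,S6,S7} on symbol q: members go to different blocks, giving {S5,S6,S7} and {S0,S3}.
The partition is now stable with 3 blocks: {S1,S2,S4} | {S5,S6,S7} | {S0,S3}.

3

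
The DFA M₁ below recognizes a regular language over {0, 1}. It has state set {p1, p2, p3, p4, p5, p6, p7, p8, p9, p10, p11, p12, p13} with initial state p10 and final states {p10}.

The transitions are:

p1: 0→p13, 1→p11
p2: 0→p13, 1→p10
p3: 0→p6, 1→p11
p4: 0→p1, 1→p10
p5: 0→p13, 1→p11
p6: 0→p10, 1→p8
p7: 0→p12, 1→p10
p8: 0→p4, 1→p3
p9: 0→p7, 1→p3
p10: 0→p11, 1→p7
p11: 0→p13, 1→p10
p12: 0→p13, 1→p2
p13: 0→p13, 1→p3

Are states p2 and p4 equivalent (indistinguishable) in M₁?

States {p5,p9} cannot be reached from the start state, so discard them.
P0 = {p10} | {p1,p2,p3,p4,p6,p7,p8,p11,p12,p13}.
Refine {p1,p2,p3,p4,p6,p7,p8,p11,p12,p13} on symbol 0: members go to different blocks, giving {p1,p2,p3,p4,p7,p8,p11,p12,p13} and {p6}.
Refine {p1,p2,p3,p4,p7,p8,p11,p12,p13} on symbol 0: members go to different blocks, giving {p1,p2,p4,p7,p8,p11,p12,p13} and {p3}.
Refine {p1,p2,p4,p7,p8,p11,p12,p13} on symbol 1: members go to different blocks, giving {p2,p4,p7,p11} and {p1,p12} and {p8,p13}.
Split {p2,p4,p7,p11} by δ(·,0) → {p2,p11} and {p4,p7}.
Refine {p8,p13} on symbol 0: members go to different blocks, giving {p8} and {p13}.
The partition is now stable with 8 blocks: {p10} | {p2,p11} | {p6} | {p3} | {p1,p12} | {p8} | {p4,p7} | {p13}.
p2 and p4 end up in different blocks, so they are distinguishable. For instance, the string '011' is accepted from only p4.

No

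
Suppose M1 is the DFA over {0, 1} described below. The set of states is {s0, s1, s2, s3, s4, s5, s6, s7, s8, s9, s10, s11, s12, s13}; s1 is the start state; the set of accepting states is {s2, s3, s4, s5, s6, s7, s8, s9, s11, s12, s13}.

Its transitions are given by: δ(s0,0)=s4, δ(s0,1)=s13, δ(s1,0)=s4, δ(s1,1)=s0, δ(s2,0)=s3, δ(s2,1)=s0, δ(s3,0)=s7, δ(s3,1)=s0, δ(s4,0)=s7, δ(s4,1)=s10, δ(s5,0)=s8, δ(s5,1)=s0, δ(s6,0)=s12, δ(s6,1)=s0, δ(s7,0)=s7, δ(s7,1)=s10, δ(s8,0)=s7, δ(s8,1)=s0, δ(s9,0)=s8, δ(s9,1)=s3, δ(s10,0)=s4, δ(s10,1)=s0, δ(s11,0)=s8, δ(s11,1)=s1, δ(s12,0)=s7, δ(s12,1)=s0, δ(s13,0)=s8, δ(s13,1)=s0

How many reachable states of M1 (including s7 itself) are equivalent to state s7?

States {s2,s3,s5,s6,s9,s11,s12} cannot be reached from the start state, so discard them.
Initial partition by acceptance: {s4,s7,s8,s13} | {s0,s1,s10}.
Refine {s0,s1,s10} on symbol 1: members go to different blocks, giving {s1,s10} and {s0}.
On input 1, block {s4,s7,s8,s13} splits into {s4,s7} and {s8,s13}.
Split {s8,s13} by δ(·,0) → {s8} and {s13}.
No further refinement is possible. Final partition (5 blocks): {s4,s7} | {s1,s10} | {s0} | {s8} | {s13}.
State s7 belongs to the block {s4,s7}, which has 2 states.

2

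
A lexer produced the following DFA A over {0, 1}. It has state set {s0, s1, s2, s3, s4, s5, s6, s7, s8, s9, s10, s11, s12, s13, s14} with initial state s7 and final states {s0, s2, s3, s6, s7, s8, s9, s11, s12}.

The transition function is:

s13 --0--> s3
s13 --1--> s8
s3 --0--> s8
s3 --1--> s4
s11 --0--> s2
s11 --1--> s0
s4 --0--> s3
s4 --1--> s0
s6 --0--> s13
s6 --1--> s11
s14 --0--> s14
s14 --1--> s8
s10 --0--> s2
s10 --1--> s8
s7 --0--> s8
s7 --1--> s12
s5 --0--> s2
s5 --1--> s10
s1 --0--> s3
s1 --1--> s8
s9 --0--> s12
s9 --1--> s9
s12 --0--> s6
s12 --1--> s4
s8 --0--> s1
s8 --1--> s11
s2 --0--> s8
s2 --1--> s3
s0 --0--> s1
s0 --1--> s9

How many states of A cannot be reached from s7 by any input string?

3

No path from s7 leads to s5, s10, s14; the other 12 states are all reachable.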